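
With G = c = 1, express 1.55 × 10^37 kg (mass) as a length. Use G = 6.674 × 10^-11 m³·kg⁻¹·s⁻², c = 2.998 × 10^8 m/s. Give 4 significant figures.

1.151 × 10^10 m

In G = c = 1 units mass has dimensions of length; the conversion factor is G/c².
1.55 × 10^37 kg × (G/c²) = 1.151 × 10^10 m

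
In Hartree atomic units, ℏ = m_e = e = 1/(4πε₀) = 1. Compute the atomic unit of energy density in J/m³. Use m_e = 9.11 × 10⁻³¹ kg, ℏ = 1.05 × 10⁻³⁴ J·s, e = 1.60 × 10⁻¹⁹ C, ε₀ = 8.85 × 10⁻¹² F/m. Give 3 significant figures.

From ℏ = m_e = e = 1/(4πε₀) = 1 the energy density scale is u_au = E_h/a₀³ = m_e⁴e¹⁰/((4πε₀)⁵ℏ⁸).
E_h = 4.38 × 10⁻¹⁸ J
a₀ = 5.26 × 10⁻¹¹ m
E_h/a₀³ = 3.01 × 10¹³ J/m³

3.01 × 10¹³ J/m³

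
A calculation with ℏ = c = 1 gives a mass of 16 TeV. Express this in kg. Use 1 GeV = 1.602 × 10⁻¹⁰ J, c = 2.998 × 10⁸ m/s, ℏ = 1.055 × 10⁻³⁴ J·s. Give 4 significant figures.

2.852 × 10⁻²³ kg

Mass is [E]/c²; divide by c².
1 GeV → 1/c² × (1 GeV in J) = 1.782 × 10⁻²⁷ kg.
Convert the energy scale: 16 TeV = 1.60 × 10⁴ GeV.
Result: 1.60 × 10⁴ × 1.782 × 10⁻²⁷ = 2.852 × 10⁻²³ kg.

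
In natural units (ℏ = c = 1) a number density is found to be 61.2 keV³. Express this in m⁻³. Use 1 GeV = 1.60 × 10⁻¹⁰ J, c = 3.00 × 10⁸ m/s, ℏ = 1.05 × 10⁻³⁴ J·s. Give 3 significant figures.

8.02 × 10³⁰ m⁻³

Number density is [L]⁻³ = [E]³/(ℏc)³.
1 GeV³ → 1/(ℏc)³ × (1 GeV in J)³ = 1.31 × 10⁴⁷ m⁻³.
Convert the energy scale: 61.2 keV³ = 6.12 × 10⁻¹⁷ GeV³.
Result: 6.12 × 10⁻¹⁷ × 1.31 × 10⁴⁷ = 8.02 × 10³⁰ m⁻³.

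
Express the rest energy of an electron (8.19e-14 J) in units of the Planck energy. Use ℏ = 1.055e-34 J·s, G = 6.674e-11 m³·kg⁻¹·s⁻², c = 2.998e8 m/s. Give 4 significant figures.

Planck energy: E_P = √(ℏc⁵/G) = 1.957e9 J.
8.19e-14 / 1.957e9 = 4.186e-23

4.186e-23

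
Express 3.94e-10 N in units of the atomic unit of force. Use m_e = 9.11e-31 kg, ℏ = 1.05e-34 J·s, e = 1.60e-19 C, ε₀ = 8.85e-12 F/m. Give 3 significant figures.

atomic unit of force: F_au = E_h/a₀ = m_e²e⁶/((4πε₀)³ℏ⁴) = 8.33e-8 N.
3.94e-10 / 8.33e-8 = 4.73e-3

4.73e-3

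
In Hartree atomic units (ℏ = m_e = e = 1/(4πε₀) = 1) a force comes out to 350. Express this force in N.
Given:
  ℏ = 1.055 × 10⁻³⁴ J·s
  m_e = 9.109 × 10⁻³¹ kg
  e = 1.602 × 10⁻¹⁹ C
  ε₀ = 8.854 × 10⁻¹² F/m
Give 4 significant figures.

2.877 × 10⁻⁵ N

One atomic unit of force: F_au = E_h/a₀ = m_e²e⁶/((4πε₀)³ℏ⁴) = 8.220 × 10⁻⁸ N.
350 × 8.220 × 10⁻⁸ N = 2.877 × 10⁻⁵ N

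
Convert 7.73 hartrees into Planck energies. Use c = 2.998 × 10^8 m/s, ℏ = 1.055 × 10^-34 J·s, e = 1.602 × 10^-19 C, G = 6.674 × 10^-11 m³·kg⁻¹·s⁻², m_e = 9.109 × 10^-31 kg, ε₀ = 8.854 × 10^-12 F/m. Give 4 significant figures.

1.720 × 10^-26

hartree: E_h = m_e e⁴/(4πε₀ℏ)² = 4.354 × 10^-18 J
Planck energy: E_P = √(ℏc⁵/G) = 1.957 × 10^9 J
7.73 × 4.354 × 10^-18 / 1.957 × 10^9 = 1.720 × 10^-26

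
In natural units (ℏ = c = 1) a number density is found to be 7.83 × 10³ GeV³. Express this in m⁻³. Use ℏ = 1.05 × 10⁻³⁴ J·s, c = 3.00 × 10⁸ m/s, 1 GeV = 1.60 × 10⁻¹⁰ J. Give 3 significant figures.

1.03 × 10⁵¹ m⁻³

Number density is [L]⁻³ = [E]³/(ℏc)³.
1 GeV³ → 1/(ℏc)³ × (1 GeV in J)³ = 1.31 × 10⁴⁷ m⁻³.
Result: 7.83 × 10³ × 1.31 × 10⁴⁷ = 1.03 × 10⁵¹ m⁻³.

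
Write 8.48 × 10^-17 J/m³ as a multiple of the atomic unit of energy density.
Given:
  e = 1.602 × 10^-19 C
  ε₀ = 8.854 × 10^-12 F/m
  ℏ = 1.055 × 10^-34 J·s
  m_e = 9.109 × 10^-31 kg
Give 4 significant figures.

atomic unit of energy density: u_au = E_h/a₀³ = m_e⁴e¹⁰/((4πε₀)⁵ℏ⁸) = 2.929 × 10^13 J/m³.
8.48 × 10^-17 / 2.929 × 10^13 = 2.895 × 10^-30

2.895 × 10^-30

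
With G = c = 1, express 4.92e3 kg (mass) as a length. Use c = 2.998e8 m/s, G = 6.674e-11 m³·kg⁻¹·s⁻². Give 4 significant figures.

In G = c = 1 units mass has dimensions of length; the conversion factor is G/c².
4.92e3 kg × (G/c²) = 3.653e-24 m

3.653e-24 m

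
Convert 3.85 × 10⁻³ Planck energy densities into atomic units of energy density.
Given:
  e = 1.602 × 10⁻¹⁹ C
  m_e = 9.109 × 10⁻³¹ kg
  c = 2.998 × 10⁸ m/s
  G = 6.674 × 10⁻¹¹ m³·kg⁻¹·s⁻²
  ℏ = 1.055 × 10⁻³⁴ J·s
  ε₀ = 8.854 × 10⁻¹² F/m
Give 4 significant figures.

Planck energy density: u_P = c⁷/(ℏG²) = 4.632 × 10¹¹³ J/m³
atomic unit of energy density: u_au = E_h/a₀³ = m_e⁴e¹⁰/((4πε₀)⁵ℏ⁸) = 2.929 × 10¹³ J/m³
3.85 × 10⁻³ × 4.632 × 10¹¹³ / 2.929 × 10¹³ = 6.089 × 10⁹⁷

6.089 × 10⁹⁷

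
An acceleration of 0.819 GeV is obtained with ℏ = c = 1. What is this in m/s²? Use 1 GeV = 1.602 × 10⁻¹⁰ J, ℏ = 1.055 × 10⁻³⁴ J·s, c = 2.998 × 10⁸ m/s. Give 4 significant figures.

Acceleration is [L]/[T]² = c·[E]/ℏ.
1 GeV → c/ℏ × (1 GeV in J) = 4.552 × 10³² m/s².
Result: 0.819 × 4.552 × 10³² = 3.728 × 10³² m/s².

3.728 × 10³² m/s²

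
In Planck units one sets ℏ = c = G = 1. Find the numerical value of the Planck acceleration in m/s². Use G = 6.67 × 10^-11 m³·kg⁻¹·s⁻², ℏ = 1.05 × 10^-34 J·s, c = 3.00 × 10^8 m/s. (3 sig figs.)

5.59 × 10^51 m/s²

a_P = √(c⁷/(ℏG))
  = √(3.12 × 10^103)
  = 5.59 × 10^51 m/s²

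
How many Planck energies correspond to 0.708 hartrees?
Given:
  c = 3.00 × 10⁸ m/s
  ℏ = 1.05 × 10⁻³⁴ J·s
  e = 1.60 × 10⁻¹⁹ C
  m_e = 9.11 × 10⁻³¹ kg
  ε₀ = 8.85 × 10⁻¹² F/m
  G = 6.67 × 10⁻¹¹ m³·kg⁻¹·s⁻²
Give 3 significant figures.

1.58 × 10⁻²⁷

hartree: E_h = m_e e⁴/(4πε₀ℏ)² = 4.38 × 10⁻¹⁸ J
Planck energy: E_P = √(ℏc⁵/G) = 1.96 × 10⁹ J
0.708 × 4.38 × 10⁻¹⁸ / 1.96 × 10⁹ = 1.58 × 10⁻²⁷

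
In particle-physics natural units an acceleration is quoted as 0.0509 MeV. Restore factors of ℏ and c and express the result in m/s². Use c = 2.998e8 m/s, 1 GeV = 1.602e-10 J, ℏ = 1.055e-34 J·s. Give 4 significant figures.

2.317e28 m/s²

Acceleration is [L]/[T]² = c·[E]/ℏ.
1 GeV → c/ℏ × (1 GeV in J) = 4.552e32 m/s².
Convert the energy scale: 0.0509 MeV = 5.09e-5 GeV.
Result: 5.09e-5 × 4.552e32 = 2.317e28 m/s².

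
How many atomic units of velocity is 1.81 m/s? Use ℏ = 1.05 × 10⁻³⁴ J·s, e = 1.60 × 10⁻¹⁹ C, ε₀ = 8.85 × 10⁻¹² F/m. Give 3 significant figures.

atomic unit of velocity: v_au = e²/(4πε₀ℏ) = 2.19 × 10⁶ m/s.
1.81 / 2.19 × 10⁶ = 8.26 × 10⁻⁷

8.26 × 10⁻⁷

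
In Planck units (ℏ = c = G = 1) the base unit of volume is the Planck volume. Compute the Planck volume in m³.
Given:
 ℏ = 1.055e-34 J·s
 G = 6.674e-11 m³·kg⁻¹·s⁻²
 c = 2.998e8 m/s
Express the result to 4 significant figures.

4.224e-105 m³

V_P = (ℏG/c³)^(3/2)
  = √(1.784e-209)
  = 4.224e-105 m³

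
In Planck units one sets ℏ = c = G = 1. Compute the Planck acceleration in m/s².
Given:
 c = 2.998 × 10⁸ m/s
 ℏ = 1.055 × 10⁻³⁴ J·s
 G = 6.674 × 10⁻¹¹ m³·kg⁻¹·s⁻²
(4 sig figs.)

5.560 × 10⁵¹ m/s²

a_P = √(c⁷/(ℏG))
  = √(3.092 × 10¹⁰³)
  = 5.560 × 10⁵¹ m/s²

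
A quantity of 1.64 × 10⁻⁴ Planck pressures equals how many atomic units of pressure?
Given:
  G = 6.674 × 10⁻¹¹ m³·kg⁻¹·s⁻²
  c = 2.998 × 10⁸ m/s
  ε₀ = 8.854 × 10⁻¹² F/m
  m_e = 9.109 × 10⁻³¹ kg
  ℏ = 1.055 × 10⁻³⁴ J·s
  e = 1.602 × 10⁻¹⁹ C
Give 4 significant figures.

Planck pressure: p_P = c⁷/(ℏG²) = 4.632 × 10¹¹³ Pa
atomic unit of pressure: P_au = E_h/a₀³ = m_e⁴e¹⁰/((4πε₀)⁵ℏ⁸) = 2.929 × 10¹³ Pa
1.64 × 10⁻⁴ × 4.632 × 10¹¹³ / 2.929 × 10¹³ = 2.594 × 10⁹⁶

2.594 × 10⁹⁶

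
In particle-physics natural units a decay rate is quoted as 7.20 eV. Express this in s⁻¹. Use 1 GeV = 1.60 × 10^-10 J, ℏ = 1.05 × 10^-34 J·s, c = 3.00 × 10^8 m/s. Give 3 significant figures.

A rate is [E]/ℏ; divide by ℏ.
1 GeV → 1/ℏ × (1 GeV in J) = 1.52 × 10^24 s⁻¹.
Convert the energy scale: 7.20 eV = 7.20 × 10^-9 GeV.
Result: 7.20 × 10^-9 × 1.52 × 10^24 = 1.10 × 10^16 s⁻¹.

1.10 × 10^16 s⁻¹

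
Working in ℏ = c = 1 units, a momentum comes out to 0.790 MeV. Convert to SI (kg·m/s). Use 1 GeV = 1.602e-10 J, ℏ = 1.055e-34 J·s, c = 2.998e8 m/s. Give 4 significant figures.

4.221e-22 kg·m/s

Momentum is [E]/c; divide by c.
1 GeV → 1/c × (1 GeV in J) = 5.344e-19 kg·m/s.
Convert the energy scale: 0.790 MeV = 7.90e-4 GeV.
Result: 7.90e-4 × 5.344e-19 = 4.221e-22 kg·m/s.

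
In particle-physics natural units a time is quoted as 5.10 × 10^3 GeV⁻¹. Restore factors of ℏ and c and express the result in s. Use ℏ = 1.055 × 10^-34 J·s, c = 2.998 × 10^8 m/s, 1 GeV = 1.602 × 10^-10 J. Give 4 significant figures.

3.359 × 10^-21 s

A time is [E]⁻¹ in ℏ=c=1; restore one factor of ℏ.
1 GeV⁻¹ → ℏ × (1 GeV in J)⁻¹ = 6.586 × 10^-25 s.
Result: 5.10 × 10^3 × 6.586 × 10^-25 = 3.359 × 10^-21 s.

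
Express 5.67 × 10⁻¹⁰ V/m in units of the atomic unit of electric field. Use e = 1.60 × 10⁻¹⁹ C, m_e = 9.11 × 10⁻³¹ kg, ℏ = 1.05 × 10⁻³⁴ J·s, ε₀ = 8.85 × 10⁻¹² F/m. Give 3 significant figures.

atomic unit of electric field: E_au = E_h/(e a₀) = m_e²e⁵/((4πε₀)³ℏ⁴) = 5.20 × 10¹¹ V/m.
5.67 × 10⁻¹⁰ / 5.20 × 10¹¹ = 1.09 × 10⁻²¹

1.09 × 10⁻²¹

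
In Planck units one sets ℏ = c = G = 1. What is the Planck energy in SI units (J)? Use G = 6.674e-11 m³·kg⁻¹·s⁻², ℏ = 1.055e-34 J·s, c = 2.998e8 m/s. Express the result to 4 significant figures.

1.957e9 J

E_P = √(ℏc⁵/G)
  = √(3.828e18)
  = 1.957e9 J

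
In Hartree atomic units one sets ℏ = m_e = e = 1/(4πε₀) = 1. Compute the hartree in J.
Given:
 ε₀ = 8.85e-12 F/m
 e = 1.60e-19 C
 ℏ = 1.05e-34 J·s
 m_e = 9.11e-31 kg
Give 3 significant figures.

E_h = m_e e⁴/(4πε₀ℏ)²
  = 5.97e-106 / 1.36e-88
  = 4.38e-18 J

4.38e-18 J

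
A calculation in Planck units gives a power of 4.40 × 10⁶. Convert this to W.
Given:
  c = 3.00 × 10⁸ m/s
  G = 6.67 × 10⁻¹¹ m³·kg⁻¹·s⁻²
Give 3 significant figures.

1.60 × 10⁵⁹ W

One Planck power: P_P = c⁵/G = 3.64 × 10⁵² W.
4.40 × 10⁶ × 3.64 × 10⁵² W = 1.60 × 10⁵⁹ W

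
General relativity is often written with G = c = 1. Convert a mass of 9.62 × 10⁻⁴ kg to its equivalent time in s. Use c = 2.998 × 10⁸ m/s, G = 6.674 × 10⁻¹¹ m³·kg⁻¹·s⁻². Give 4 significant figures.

2.383 × 10⁻³⁹ s

Mass → time via G/c³.
9.62 × 10⁻⁴ kg × (G/c³) = 2.383 × 10⁻³⁹ s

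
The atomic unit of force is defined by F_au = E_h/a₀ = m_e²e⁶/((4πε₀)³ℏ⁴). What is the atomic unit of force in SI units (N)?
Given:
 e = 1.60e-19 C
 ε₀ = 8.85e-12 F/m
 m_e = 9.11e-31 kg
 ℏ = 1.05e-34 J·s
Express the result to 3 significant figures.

F_au = E_h/a₀ = m_e²e⁶/((4πε₀)³ℏ⁴)
E_h = 4.38e-18 J
a₀ = 5.26e-11 m
E_h/a₀ = 8.33e-8 N

8.33e-8 N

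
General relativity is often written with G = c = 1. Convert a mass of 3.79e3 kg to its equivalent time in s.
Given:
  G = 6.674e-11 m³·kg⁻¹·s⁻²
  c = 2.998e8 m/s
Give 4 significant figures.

Mass → time via G/c³.
3.79e3 kg × (G/c³) = 9.387e-33 s

9.387e-33 s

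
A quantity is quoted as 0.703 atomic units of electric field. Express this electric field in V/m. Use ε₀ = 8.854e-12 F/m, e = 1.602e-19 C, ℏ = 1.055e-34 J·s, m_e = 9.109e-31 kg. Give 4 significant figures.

3.607e11 V/m

One atomic unit of electric field: E_au = E_h/(e a₀) = m_e²e⁵/((4πε₀)³ℏ⁴) = 5.131e11 V/m.
0.703 × 5.131e11 V/m = 3.607e11 V/m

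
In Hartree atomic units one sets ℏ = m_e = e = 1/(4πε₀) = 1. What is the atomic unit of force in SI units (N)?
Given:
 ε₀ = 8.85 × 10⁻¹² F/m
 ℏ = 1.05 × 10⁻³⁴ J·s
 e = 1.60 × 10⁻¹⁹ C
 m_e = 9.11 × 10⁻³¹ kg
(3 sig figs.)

F_au = E_h/a₀ = m_e²e⁶/((4πε₀)³ℏ⁴)
E_h = 4.38 × 10⁻¹⁸ J
a₀ = 5.26 × 10⁻¹¹ m
E_h/a₀ = 8.33 × 10⁻⁸ N

8.33 × 10⁻⁸ N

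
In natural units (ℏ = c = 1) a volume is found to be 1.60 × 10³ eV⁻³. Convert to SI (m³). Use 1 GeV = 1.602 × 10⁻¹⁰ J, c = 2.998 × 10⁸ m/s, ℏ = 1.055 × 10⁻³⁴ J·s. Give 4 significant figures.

1.231 × 10⁻¹⁷ m³

Volume is [L]³ = [E]⁻³·(ℏc)³.
1 GeV⁻³ → (ℏc)³ × (1 GeV in J)⁻³ = 7.696 × 10⁻⁴⁸ m³.
Convert the energy scale: 1.60 × 10³ eV⁻³ = 1.60 × 10³⁰ GeV⁻³.
Result: 1.60 × 10³⁰ × 7.696 × 10⁻⁴⁸ = 1.231 × 10⁻¹⁷ m³.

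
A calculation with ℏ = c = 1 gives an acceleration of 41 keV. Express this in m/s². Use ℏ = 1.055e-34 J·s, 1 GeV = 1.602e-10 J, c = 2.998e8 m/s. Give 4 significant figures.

Acceleration is [L]/[T]² = c·[E]/ℏ.
1 GeV → c/ℏ × (1 GeV in J) = 4.552e32 m/s².
Convert the energy scale: 41 keV = 4.10e-5 GeV.
Result: 4.10e-5 × 4.552e32 = 1.866e28 m/s².

1.866e28 m/s²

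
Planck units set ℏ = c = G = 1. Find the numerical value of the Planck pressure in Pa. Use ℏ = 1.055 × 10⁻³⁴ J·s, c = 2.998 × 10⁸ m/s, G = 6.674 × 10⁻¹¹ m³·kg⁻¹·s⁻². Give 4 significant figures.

From ℏ = c = G = 1 the pressure scale is p_P = c⁷/(ℏG²).
  = 2.177 × 10⁵⁹ / 4.699 × 10⁻⁵⁵
  = 4.632 × 10¹¹³ Pa

4.632 × 10¹¹³ Pa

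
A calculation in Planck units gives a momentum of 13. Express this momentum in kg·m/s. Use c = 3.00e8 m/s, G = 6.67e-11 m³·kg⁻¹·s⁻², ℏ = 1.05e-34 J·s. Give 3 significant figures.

84.8 kg·m/s

One Planck momentum: p_P = √(ℏc³/G) = 6.52 kg·m/s.
13 × 6.52 kg·m/s = 84.8 kg·m/s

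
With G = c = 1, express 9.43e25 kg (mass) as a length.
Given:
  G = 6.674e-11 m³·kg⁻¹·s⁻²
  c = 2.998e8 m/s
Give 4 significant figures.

0.07002 m

In G = c = 1 units mass has dimensions of length; the conversion factor is G/c².
9.43e25 kg × (G/c²) = 0.07002 m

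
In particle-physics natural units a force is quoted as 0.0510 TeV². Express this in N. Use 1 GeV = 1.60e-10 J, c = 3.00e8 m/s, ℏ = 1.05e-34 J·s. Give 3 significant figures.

Force is [E]/[L] = [E]²/(ℏc); restore (ℏc)⁻¹.
1 GeV² → 1/(ℏc) × (1 GeV in J)² = 8.13e5 N.
Convert the energy scale: 0.0510 TeV² = 5.10e4 GeV².
Result: 5.10e4 × 8.13e5 = 4.14e10 N.

4.14e10 N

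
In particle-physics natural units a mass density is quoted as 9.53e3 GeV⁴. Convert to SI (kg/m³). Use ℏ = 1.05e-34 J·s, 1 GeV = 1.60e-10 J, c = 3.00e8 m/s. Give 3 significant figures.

Mass density is [E]/(c²[L]³) = [E]⁴/(ℏ³c⁵).
1 GeV⁴ → 1/(ℏ³c⁵) × (1 GeV in J)⁴ = 2.33e20 kg/m³.
Result: 9.53e3 × 2.33e20 = 2.22e24 kg/m³.

2.22e24 kg/m³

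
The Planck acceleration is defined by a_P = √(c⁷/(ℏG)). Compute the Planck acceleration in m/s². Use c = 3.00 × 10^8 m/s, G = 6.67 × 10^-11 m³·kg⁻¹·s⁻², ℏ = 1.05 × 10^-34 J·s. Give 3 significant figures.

5.59 × 10^51 m/s²

a_P = √(c⁷/(ℏG))
  = √(3.12 × 10^103)
  = 5.59 × 10^51 m/s²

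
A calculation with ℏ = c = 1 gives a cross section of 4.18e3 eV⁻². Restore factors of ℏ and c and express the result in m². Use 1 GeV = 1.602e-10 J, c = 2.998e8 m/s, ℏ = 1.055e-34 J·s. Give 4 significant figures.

1.629e-10 m²

Area is [L]² = [E]⁻²·(ℏc)²; restore (ℏc)².
1 GeV⁻² → (ℏc)² × (1 GeV in J)⁻² = 3.898e-32 m².
Convert the energy scale: 4.18e3 eV⁻² = 4.18e21 GeV⁻².
Result: 4.18e21 × 3.898e-32 = 1.629e-10 m².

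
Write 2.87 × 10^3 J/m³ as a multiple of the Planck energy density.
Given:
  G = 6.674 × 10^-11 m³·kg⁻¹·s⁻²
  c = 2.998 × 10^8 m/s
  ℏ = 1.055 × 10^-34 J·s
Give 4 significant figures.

Planck energy density: u_P = c⁷/(ℏG²) = 4.632 × 10^113 J/m³.
2.87 × 10^3 / 4.632 × 10^113 = 6.196 × 10^-111

6.196 × 10^-111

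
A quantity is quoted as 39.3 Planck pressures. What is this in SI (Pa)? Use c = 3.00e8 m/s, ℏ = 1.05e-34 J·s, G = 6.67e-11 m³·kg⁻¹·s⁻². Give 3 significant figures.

One Planck pressure: p_P = c⁷/(ℏG²) = 4.68e113 Pa.
39.3 × 4.68e113 Pa = 1.84e115 Pa

1.84e115 Pa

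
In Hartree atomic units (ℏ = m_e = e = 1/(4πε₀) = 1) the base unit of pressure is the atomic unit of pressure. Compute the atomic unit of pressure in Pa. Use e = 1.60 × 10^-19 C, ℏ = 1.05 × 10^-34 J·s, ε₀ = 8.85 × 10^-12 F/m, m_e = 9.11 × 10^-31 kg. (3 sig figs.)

P_au = E_h/a₀³ = m_e⁴e¹⁰/((4πε₀)⁵ℏ⁸)
E_h = 4.38 × 10^-18 J
a₀ = 5.26 × 10^-11 m
E_h/a₀³ = 3.01 × 10^13 Pa

3.01 × 10^13 Pa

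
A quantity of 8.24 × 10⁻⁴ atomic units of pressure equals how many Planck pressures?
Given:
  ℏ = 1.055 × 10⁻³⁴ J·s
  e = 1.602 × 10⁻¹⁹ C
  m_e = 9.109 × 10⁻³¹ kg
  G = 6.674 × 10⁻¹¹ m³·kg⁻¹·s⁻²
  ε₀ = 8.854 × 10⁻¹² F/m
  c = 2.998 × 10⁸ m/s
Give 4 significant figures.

atomic unit of pressure: P_au = E_h/a₀³ = m_e⁴e¹⁰/((4πε₀)⁵ℏ⁸) = 2.929 × 10¹³ Pa
Planck pressure: p_P = c⁷/(ℏG²) = 4.632 × 10¹¹³ Pa
8.24 × 10⁻⁴ × 2.929 × 10¹³ / 4.632 × 10¹¹³ = 5.210 × 10⁻¹⁰⁴

5.210 × 10⁻¹⁰⁴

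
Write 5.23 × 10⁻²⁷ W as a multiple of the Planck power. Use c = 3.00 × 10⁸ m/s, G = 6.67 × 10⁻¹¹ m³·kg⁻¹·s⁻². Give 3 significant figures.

Planck power: P_P = c⁵/G = 3.64 × 10⁵² W.
5.23 × 10⁻²⁷ / 3.64 × 10⁵² = 1.44 × 10⁻⁷⁹

1.44 × 10⁻⁷⁹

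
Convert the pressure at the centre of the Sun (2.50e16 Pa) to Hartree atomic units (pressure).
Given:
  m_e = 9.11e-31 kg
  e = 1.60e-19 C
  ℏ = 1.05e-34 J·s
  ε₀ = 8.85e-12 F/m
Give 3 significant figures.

atomic unit of pressure: P_au = E_h/a₀³ = m_e⁴e¹⁰/((4πε₀)⁵ℏ⁸) = 3.01e13 Pa.
2.50e16 / 3.01e13 = 830

830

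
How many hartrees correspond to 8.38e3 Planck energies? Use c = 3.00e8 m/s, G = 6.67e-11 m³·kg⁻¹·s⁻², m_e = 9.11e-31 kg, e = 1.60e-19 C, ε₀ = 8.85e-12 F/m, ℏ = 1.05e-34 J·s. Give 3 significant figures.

3.74e30

Planck energy: E_P = √(ℏc⁵/G) = 1.96e9 J
hartree: E_h = m_e e⁴/(4πε₀ℏ)² = 4.38e-18 J
8.38e3 × 1.96e9 / 4.38e-18 = 3.74e30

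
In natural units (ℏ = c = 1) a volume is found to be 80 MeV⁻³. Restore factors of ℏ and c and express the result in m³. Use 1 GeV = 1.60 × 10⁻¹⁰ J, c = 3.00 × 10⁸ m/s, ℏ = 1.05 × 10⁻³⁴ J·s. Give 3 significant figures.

6.10 × 10⁻³⁷ m³

Volume is [L]³ = [E]⁻³·(ℏc)³.
1 GeV⁻³ → (ℏc)³ × (1 GeV in J)⁻³ = 7.63 × 10⁻⁴⁸ m³.
Convert the energy scale: 80 MeV⁻³ = 8.00 × 10¹⁰ GeV⁻³.
Result: 8.00 × 10¹⁰ × 7.63 × 10⁻⁴⁸ = 6.10 × 10⁻³⁷ m³.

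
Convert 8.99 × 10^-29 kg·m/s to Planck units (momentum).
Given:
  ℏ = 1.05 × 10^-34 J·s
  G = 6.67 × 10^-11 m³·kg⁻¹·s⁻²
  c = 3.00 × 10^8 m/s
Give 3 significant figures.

1.38 × 10^-29

Planck momentum: p_P = √(ℏc³/G) = 6.52 kg·m/s.
8.99 × 10^-29 / 6.52 = 1.38 × 10^-29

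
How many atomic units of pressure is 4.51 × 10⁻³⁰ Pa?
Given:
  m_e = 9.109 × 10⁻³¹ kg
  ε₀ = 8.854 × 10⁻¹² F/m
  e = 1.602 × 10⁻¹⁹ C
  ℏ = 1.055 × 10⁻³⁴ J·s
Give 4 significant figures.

1.540 × 10⁻⁴³

atomic unit of pressure: P_au = E_h/a₀³ = m_e⁴e¹⁰/((4πε₀)⁵ℏ⁸) = 2.929 × 10¹³ Pa.
4.51 × 10⁻³⁰ / 2.929 × 10¹³ = 1.540 × 10⁻⁴³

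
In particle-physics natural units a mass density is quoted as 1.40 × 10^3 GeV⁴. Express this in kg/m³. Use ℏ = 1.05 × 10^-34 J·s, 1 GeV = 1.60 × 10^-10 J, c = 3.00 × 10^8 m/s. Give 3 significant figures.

3.26 × 10^23 kg/m³

Mass density is [E]/(c²[L]³) = [E]⁴/(ℏ³c⁵).
1 GeV⁴ → 1/(ℏ³c⁵) × (1 GeV in J)⁴ = 2.33 × 10^20 kg/m³.
Result: 1.40 × 10^3 × 2.33 × 10^20 = 3.26 × 10^23 kg/m³.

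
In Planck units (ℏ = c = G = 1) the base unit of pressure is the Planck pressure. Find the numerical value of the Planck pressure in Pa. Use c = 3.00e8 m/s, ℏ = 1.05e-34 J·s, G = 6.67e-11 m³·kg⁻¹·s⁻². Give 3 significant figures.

4.68e113 Pa

p_P = c⁷/(ℏG²)
  = 2.19e59 / 4.67e-55
  = 4.68e113 Pa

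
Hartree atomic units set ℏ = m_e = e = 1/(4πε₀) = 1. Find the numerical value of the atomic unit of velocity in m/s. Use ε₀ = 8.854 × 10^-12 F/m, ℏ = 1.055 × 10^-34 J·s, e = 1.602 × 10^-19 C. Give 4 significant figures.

2.186 × 10^6 m/s

From ℏ = m_e = e = 1/(4πε₀) = 1 the velocity scale is v_au = e²/(4πε₀ℏ).
  = 2.566 × 10^-38 / 1.174 × 10^-44
  = 2.186 × 10^6 m/s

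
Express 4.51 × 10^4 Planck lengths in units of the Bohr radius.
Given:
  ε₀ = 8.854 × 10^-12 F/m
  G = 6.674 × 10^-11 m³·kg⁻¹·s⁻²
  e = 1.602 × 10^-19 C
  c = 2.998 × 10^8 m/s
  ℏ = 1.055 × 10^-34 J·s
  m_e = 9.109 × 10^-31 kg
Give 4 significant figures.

Planck length: ℓ_P = √(ℏG/c³) = 1.616 × 10^-35 m
Bohr radius: a₀ = 4πε₀ℏ²/(m_e e²) = 5.297 × 10^-11 m
4.51 × 10^4 × 1.616 × 10^-35 / 5.297 × 10^-11 = 1.376 × 10^-20

1.376 × 10^-20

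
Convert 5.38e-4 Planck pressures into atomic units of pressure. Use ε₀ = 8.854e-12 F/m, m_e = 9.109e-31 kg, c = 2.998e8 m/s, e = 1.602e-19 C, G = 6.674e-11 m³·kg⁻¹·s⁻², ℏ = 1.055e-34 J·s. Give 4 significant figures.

Planck pressure: p_P = c⁷/(ℏG²) = 4.632e113 Pa
atomic unit of pressure: P_au = E_h/a₀³ = m_e⁴e¹⁰/((4πε₀)⁵ℏ⁸) = 2.929e13 Pa
5.38e-4 × 4.632e113 / 2.929e13 = 8.508e96

8.508e96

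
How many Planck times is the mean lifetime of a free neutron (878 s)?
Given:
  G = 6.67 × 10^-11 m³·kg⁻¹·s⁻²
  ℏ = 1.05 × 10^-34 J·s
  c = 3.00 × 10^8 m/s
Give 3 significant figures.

1.64 × 10^46

Planck time: t_P = √(ℏG/c⁵) = 5.37 × 10^-44 s.
878 / 5.37 × 10^-44 = 1.64 × 10^46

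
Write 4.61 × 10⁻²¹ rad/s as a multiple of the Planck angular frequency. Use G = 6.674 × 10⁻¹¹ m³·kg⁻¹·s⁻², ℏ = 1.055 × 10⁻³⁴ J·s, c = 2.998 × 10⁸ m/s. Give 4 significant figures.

Planck angular frequency: ω_P = √(c⁵/(ℏG)) = 1.855 × 10⁴³ rad/s.
4.61 × 10⁻²¹ / 1.855 × 10⁴³ = 2.486 × 10⁻⁶⁴

2.486 × 10⁻⁶⁴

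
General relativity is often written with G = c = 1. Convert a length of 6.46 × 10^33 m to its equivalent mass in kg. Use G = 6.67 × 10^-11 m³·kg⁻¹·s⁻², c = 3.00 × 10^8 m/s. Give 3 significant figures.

8.72 × 10^60 kg

Length → mass via c²/G.
6.46 × 10^33 m × (c²/G) = 8.72 × 10^60 kg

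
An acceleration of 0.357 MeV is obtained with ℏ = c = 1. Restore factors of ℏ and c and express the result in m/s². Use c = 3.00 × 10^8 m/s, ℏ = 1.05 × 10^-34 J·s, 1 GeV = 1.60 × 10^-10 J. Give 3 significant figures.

Acceleration is [L]/[T]² = c·[E]/ℏ.
1 GeV → c/ℏ × (1 GeV in J) = 4.57 × 10^32 m/s².
Convert the energy scale: 0.357 MeV = 3.57 × 10^-4 GeV.
Result: 3.57 × 10^-4 × 4.57 × 10^32 = 1.63 × 10^29 m/s².

1.63 × 10^29 m/s²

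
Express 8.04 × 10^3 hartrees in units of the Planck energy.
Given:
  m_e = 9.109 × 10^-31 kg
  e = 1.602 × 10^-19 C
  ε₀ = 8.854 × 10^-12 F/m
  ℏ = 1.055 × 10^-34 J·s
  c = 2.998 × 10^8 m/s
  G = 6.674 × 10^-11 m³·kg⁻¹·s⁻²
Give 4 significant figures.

hartree: E_h = m_e e⁴/(4πε₀ℏ)² = 4.354 × 10^-18 J
Planck energy: E_P = √(ℏc⁵/G) = 1.957 × 10^9 J
8.04 × 10^3 × 4.354 × 10^-18 / 1.957 × 10^9 = 1.789 × 10^-23

1.789 × 10^-23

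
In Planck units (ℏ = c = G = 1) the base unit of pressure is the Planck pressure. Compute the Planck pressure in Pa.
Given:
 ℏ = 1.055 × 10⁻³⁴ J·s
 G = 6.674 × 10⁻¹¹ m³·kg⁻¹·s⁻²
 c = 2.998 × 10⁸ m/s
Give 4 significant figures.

4.632 × 10¹¹³ Pa

p_P = c⁷/(ℏG²)
  = 2.177 × 10⁵⁹ / 4.699 × 10⁻⁵⁵
  = 4.632 × 10¹¹³ Pa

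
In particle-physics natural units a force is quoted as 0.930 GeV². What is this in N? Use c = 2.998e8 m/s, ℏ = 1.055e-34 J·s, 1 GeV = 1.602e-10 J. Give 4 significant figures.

7.546e5 N

Force is [E]/[L] = [E]²/(ℏc); restore (ℏc)⁻¹.
1 GeV² → 1/(ℏc) × (1 GeV in J)² = 8.114e5 N.
Result: 0.930 × 8.114e5 = 7.546e5 N.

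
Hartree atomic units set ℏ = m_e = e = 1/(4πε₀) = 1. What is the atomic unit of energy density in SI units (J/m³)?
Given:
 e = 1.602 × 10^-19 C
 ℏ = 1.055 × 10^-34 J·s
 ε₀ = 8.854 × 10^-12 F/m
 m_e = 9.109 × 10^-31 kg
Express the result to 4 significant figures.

Dimensional analysis gives u_au = E_h/a₀³ = m_e⁴e¹⁰/((4πε₀)⁵ℏ⁸).
E_h = 4.354 × 10^-18 J
a₀ = 5.297 × 10^-11 m
E_h/a₀³ = 2.929 × 10^13 J/m³

2.929 × 10^13 J/m³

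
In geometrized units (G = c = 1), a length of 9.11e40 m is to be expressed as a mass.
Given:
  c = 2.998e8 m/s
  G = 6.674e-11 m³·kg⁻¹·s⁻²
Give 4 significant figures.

Length → mass via c²/G.
9.11e40 m × (c²/G) = 1.227e68 kg

1.227e68 kg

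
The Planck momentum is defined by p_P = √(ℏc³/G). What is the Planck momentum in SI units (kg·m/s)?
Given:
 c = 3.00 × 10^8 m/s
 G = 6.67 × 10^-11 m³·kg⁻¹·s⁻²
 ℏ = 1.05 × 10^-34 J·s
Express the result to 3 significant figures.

6.52 kg·m/s

p_P = √(ℏc³/G)
  = √(42.5)
  = 6.52 kg·m/s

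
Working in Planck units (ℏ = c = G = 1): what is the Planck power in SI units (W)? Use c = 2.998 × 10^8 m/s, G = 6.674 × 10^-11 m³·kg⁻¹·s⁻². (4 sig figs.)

3.629 × 10^52 W

Dimensional analysis gives P_P = c⁵/G.
  = 2.422 × 10^42 / 6.674 × 10^-11
  = 3.629 × 10^52 W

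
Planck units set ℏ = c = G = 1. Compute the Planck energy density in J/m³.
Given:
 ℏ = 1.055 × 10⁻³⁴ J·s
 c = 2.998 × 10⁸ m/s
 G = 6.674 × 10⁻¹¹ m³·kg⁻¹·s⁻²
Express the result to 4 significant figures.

4.632 × 10¹¹³ J/m³

Dimensional analysis gives u_P = c⁷/(ℏG²).
  = 2.177 × 10⁵⁹ / 4.699 × 10⁻⁵⁵
  = 4.632 × 10¹¹³ J/m³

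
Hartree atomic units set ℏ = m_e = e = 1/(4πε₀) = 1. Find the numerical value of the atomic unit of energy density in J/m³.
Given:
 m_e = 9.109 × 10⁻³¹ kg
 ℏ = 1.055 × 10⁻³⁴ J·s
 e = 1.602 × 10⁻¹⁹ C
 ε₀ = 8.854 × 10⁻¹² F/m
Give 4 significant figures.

2.929 × 10¹³ J/m³

From ℏ = m_e = e = 1/(4πε₀) = 1 the energy density scale is u_au = E_h/a₀³ = m_e⁴e¹⁰/((4πε₀)⁵ℏ⁸).
E_h = 4.354 × 10⁻¹⁸ J
a₀ = 5.297 × 10⁻¹¹ m
E_h/a₀³ = 2.929 × 10¹³ J/m³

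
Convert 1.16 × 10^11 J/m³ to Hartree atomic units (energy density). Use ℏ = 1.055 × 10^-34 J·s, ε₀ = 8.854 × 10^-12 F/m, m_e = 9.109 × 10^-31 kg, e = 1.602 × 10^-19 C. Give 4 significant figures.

3.960 × 10^-3

atomic unit of energy density: u_au = E_h/a₀³ = m_e⁴e¹⁰/((4πε₀)⁵ℏ⁸) = 2.929 × 10^13 J/m³.
1.16 × 10^11 / 2.929 × 10^13 = 3.960 × 10^-3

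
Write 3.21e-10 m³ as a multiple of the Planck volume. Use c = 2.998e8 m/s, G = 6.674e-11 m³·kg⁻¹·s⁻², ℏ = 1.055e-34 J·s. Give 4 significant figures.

7.600e94

Planck volume: V_P = (ℏG/c³)^(3/2) = 4.224e-105 m³.
3.21e-10 / 4.224e-105 = 7.600e94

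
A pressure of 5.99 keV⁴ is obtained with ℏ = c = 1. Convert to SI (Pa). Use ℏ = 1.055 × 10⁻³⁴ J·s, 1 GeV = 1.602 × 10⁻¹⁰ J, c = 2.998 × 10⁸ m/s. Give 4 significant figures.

Pressure is [E]/[L]³ = [E]⁴/(ℏc)³.
1 GeV⁴ → 1/(ℏc)³ × (1 GeV in J)⁴ = 2.082 × 10³⁷ Pa.
Convert the energy scale: 5.99 keV⁴ = 5.99 × 10⁻²⁴ GeV⁴.
Result: 5.99 × 10⁻²⁴ × 2.082 × 10³⁷ = 1.247 × 10¹⁴ Pa.

1.247 × 10¹⁴ Pa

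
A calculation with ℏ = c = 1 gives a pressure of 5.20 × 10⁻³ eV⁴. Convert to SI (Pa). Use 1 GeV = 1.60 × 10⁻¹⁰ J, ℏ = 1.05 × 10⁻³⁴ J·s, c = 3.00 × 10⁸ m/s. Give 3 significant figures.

0.109 Pa

Pressure is [E]/[L]³ = [E]⁴/(ℏc)³.
1 GeV⁴ → 1/(ℏc)³ × (1 GeV in J)⁴ = 2.10 × 10³⁷ Pa.
Convert the energy scale: 5.20 × 10⁻³ eV⁴ = 5.20 × 10⁻³⁹ GeV⁴.
Result: 5.20 × 10⁻³⁹ × 2.10 × 10³⁷ = 0.109 Pa.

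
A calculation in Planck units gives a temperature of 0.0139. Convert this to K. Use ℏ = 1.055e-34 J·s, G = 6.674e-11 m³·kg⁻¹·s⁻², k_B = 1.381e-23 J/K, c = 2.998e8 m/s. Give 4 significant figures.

1.969e30 K

One Planck temperature: T_P = √(ℏc⁵/G) / k_B = 1.417e32 K.
0.0139 × 1.417e32 K = 1.969e30 K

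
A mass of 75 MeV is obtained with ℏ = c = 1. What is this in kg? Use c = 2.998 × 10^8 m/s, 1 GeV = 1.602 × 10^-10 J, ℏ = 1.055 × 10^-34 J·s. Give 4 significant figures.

1.337 × 10^-28 kg

Mass is [E]/c²; divide by c².
1 GeV → 1/c² × (1 GeV in J) = 1.782 × 10^-27 kg.
Convert the energy scale: 75 MeV = 0.0750 GeV.
Result: 0.0750 × 1.782 × 10^-27 = 1.337 × 10^-28 kg.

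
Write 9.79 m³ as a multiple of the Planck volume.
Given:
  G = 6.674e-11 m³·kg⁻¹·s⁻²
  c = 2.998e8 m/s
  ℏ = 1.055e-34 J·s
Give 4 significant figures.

Planck volume: V_P = (ℏG/c³)^(3/2) = 4.224e-105 m³.
9.79 / 4.224e-105 = 2.318e105

2.318e105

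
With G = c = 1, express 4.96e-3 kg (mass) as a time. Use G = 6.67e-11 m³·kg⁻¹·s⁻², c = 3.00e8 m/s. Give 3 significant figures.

1.23e-38 s

Mass → time via G/c³.
4.96e-3 kg × (G/c³) = 1.23e-38 s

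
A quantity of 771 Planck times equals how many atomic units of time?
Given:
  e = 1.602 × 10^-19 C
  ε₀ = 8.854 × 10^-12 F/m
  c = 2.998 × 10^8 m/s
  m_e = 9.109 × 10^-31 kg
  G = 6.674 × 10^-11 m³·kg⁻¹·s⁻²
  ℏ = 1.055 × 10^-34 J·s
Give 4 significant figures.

1.716 × 10^-24

Planck time: t_P = √(ℏG/c⁵) = 5.392 × 10^-44 s
atomic unit of time: τ_au = (4πε₀)²ℏ³/(m_e e⁴) = 2.423 × 10^-17 s
771 × 5.392 × 10^-44 / 2.423 × 10^-17 = 1.716 × 10^-24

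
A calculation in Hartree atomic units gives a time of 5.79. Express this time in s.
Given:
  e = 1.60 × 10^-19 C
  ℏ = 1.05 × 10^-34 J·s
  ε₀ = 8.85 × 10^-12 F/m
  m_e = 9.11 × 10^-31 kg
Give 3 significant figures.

One atomic unit of time: τ_au = (4πε₀)²ℏ³/(m_e e⁴) = 2.40 × 10^-17 s.
5.79 × 2.40 × 10^-17 s = 1.39 × 10^-16 s

1.39 × 10^-16 s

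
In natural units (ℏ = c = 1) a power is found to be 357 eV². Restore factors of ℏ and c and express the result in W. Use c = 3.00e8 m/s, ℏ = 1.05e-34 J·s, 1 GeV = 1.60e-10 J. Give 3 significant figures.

0.0870 W

Power is [E]/[T] = [E]²/ℏ.
1 GeV² → 1/ℏ × (1 GeV in J)² = 2.44e14 W.
Convert the energy scale: 357 eV² = 3.57e-16 GeV².
Result: 3.57e-16 × 2.44e14 = 0.0870 W.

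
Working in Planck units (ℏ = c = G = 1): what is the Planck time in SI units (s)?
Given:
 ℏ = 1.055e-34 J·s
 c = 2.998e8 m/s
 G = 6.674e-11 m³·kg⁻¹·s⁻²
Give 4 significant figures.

The unique combination of the constants set to 1 with dimensions of time is t_P = √(ℏG/c⁵).
  = √(2.907e-87)
  = 5.392e-44 s

5.392e-44 s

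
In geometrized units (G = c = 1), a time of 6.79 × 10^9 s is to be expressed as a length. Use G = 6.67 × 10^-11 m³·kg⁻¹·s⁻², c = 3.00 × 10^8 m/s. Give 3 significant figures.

2.04 × 10^18 m

Time → length via c.
6.79 × 10^9 s × (c) = 2.04 × 10^18 m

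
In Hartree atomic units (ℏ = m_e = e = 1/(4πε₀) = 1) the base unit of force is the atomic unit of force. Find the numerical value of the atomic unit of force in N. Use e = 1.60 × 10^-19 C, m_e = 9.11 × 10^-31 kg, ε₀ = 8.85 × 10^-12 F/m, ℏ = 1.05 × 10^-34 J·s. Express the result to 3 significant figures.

8.33 × 10^-8 N

F_au = E_h/a₀ = m_e²e⁶/((4πε₀)³ℏ⁴)
E_h = 4.38 × 10^-18 J
a₀ = 5.26 × 10^-11 m
E_h/a₀ = 8.33 × 10^-8 N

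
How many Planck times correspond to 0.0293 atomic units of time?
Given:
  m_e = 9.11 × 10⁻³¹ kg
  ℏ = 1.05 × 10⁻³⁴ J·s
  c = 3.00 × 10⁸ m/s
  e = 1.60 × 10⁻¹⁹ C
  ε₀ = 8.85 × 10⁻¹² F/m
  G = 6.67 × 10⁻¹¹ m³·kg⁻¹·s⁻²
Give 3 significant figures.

1.31 × 10²⁵

atomic unit of time: τ_au = (4πε₀)²ℏ³/(m_e e⁴) = 2.40 × 10⁻¹⁷ s
Planck time: t_P = √(ℏG/c⁵) = 5.37 × 10⁻⁴⁴ s
0.0293 × 2.40 × 10⁻¹⁷ / 5.37 × 10⁻⁴⁴ = 1.31 × 10²⁵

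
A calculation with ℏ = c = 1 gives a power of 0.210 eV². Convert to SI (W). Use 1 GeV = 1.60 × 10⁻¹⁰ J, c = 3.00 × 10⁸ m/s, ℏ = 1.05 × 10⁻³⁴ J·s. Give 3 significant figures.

Power is [E]/[T] = [E]²/ℏ.
1 GeV² → 1/ℏ × (1 GeV in J)² = 2.44 × 10¹⁴ W.
Convert the energy scale: 0.210 eV² = 2.10 × 10⁻¹⁹ GeV².
Result: 2.10 × 10⁻¹⁹ × 2.44 × 10¹⁴ = 5.12 × 10⁻⁵ W.

5.12 × 10⁻⁵ W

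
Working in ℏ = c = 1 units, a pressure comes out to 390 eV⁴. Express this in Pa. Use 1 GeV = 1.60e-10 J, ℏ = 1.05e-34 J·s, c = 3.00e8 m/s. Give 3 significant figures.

8.18e3 Pa

Pressure is [E]/[L]³ = [E]⁴/(ℏc)³.
1 GeV⁴ → 1/(ℏc)³ × (1 GeV in J)⁴ = 2.10e37 Pa.
Convert the energy scale: 390 eV⁴ = 3.90e-34 GeV⁴.
Result: 3.90e-34 × 2.10e37 = 8.18e3 Pa.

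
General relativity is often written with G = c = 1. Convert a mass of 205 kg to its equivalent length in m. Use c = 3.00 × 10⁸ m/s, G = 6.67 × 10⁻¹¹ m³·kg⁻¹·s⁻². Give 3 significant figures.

1.52 × 10⁻²⁵ m

In G = c = 1 units mass has dimensions of length; the conversion factor is G/c².
205 kg × (G/c²) = 1.52 × 10⁻²⁵ m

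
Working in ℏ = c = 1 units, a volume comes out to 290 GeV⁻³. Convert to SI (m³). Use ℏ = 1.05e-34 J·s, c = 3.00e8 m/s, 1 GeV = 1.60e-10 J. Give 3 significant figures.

2.21e-45 m³

Volume is [L]³ = [E]⁻³·(ℏc)³.
1 GeV⁻³ → (ℏc)³ × (1 GeV in J)⁻³ = 7.63e-48 m³.
Result: 290 × 7.63e-48 = 2.21e-45 m³.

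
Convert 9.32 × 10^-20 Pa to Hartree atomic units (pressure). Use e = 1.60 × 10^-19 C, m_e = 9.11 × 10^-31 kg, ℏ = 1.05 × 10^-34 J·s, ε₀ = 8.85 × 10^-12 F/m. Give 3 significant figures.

3.09 × 10^-33

atomic unit of pressure: P_au = E_h/a₀³ = m_e⁴e¹⁰/((4πε₀)⁵ℏ⁸) = 3.01 × 10^13 Pa.
9.32 × 10^-20 / 3.01 × 10^13 = 3.09 × 10^-33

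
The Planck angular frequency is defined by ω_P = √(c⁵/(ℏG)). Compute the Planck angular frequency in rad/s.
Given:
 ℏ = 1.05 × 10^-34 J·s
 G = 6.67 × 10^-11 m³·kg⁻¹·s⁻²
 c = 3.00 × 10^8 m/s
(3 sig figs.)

ω_P = √(c⁵/(ℏG))
  = √(3.47 × 10^86)
  = 1.86 × 10^43 rad/s

1.86 × 10^43 rad/s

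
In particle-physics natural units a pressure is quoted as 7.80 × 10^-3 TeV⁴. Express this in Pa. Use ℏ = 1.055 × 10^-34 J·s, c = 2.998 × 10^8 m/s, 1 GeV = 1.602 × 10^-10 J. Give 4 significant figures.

1.624 × 10^47 Pa

Pressure is [E]/[L]³ = [E]⁴/(ℏc)³.
1 GeV⁴ → 1/(ℏc)³ × (1 GeV in J)⁴ = 2.082 × 10^37 Pa.
Convert the energy scale: 7.80 × 10^-3 TeV⁴ = 7.80 × 10^9 GeV⁴.
Result: 7.80 × 10^9 × 2.082 × 10^37 = 1.624 × 10^47 Pa.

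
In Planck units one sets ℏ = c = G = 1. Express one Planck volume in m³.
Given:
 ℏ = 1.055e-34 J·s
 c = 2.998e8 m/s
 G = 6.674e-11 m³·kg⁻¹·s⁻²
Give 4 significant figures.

V_P = (ℏG/c³)^(3/2)
  = √(1.784e-209)
  = 4.224e-105 m³

4.224e-105 m³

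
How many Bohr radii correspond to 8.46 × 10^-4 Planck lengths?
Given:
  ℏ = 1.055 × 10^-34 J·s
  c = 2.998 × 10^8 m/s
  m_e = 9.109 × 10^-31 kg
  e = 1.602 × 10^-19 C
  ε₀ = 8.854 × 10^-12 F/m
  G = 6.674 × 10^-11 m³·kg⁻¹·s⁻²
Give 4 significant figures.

Planck length: ℓ_P = √(ℏG/c³) = 1.616 × 10^-35 m
Bohr radius: a₀ = 4πε₀ℏ²/(m_e e²) = 5.297 × 10^-11 m
8.46 × 10^-4 × 1.616 × 10^-35 / 5.297 × 10^-11 = 2.582 × 10^-28

2.582 × 10^-28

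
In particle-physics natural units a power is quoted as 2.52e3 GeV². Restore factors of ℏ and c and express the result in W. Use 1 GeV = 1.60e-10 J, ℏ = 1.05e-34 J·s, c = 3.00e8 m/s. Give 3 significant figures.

Power is [E]/[T] = [E]²/ℏ.
1 GeV² → 1/ℏ × (1 GeV in J)² = 2.44e14 W.
Result: 2.52e3 × 2.44e14 = 6.14e17 W.

6.14e17 W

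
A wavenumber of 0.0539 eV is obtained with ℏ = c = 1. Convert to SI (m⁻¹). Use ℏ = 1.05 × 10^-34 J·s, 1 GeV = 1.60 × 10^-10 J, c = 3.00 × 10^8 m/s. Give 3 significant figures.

Inverse length is [E]/(ℏc).
1 GeV → 1/(ℏc) × (1 GeV in J) = 5.08 × 10^15 m⁻¹.
Convert the energy scale: 0.0539 eV = 5.39 × 10^-11 GeV.
Result: 5.39 × 10^-11 × 5.08 × 10^15 = 2.74 × 10^5 m⁻¹.

2.74 × 10^5 m⁻¹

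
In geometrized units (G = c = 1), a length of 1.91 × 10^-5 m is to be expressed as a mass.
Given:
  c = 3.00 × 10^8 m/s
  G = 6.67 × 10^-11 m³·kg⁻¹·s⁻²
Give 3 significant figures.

Length → mass via c²/G.
1.91 × 10^-5 m × (c²/G) = 2.58 × 10^22 kg

2.58 × 10^22 kg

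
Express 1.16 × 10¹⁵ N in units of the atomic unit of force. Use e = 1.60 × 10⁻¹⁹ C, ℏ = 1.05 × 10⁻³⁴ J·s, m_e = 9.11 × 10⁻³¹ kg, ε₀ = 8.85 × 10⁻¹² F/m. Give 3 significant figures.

atomic unit of force: F_au = E_h/a₀ = m_e²e⁶/((4πε₀)³ℏ⁴) = 8.33 × 10⁻⁸ N.
1.16 × 10¹⁵ / 8.33 × 10⁻⁸ = 1.39 × 10²²

1.39 × 10²²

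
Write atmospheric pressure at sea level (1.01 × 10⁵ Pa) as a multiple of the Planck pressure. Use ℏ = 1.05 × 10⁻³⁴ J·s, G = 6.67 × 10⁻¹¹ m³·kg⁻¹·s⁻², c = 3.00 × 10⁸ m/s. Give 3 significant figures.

2.16 × 10⁻¹⁰⁹

Planck pressure: p_P = c⁷/(ℏG²) = 4.68 × 10¹¹³ Pa.
1.01 × 10⁵ / 4.68 × 10¹¹³ = 2.16 × 10⁻¹⁰⁹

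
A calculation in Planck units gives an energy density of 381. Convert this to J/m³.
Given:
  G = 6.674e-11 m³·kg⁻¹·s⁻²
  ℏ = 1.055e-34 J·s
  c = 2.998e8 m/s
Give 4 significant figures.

One Planck energy density: u_P = c⁷/(ℏG²) = 4.632e113 J/m³.
381 × 4.632e113 J/m³ = 1.765e116 J/m³

1.765e116 J/m³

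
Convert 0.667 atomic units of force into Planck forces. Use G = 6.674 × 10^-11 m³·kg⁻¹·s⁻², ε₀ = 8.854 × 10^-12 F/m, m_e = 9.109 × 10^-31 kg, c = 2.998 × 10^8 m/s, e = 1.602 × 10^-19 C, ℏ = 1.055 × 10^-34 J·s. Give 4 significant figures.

atomic unit of force: F_au = E_h/a₀ = m_e²e⁶/((4πε₀)³ℏ⁴) = 8.220 × 10^-8 N
Planck force: F_P = c⁴/G = 1.210 × 10^44 N
0.667 × 8.220 × 10^-8 / 1.210 × 10^44 = 4.529 × 10^-52

4.529 × 10^-52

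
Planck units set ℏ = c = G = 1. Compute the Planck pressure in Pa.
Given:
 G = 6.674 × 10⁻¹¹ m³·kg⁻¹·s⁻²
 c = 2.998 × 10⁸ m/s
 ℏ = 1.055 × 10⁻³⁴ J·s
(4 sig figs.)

From ℏ = c = G = 1 the pressure scale is p_P = c⁷/(ℏG²).
  = 2.177 × 10⁵⁹ / 4.699 × 10⁻⁵⁵
  = 4.632 × 10¹¹³ Pa

4.632 × 10¹¹³ Pa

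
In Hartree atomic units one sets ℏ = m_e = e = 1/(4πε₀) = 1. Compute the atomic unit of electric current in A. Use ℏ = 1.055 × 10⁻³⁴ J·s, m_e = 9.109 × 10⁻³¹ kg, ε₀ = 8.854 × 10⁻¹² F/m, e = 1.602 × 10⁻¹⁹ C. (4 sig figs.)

I_au = e E_h/ℏ = m_e e⁵/((4πε₀)²ℏ³)
E_h = 4.354 × 10⁻¹⁸ J
e·E_h/ℏ = 6.612 × 10⁻³ A

6.612 × 10⁻³ A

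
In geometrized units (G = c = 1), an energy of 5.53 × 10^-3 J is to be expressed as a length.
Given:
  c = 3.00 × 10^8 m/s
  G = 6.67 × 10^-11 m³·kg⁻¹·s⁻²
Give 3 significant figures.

Energy → length via G/c⁴.
5.53 × 10^-3 J × (G/c⁴) = 4.55 × 10^-47 m

4.55 × 10^-47 m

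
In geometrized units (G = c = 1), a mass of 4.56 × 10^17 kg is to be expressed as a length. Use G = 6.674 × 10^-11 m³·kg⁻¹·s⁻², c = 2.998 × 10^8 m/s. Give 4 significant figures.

In G = c = 1 units mass has dimensions of length; the conversion factor is G/c².
4.56 × 10^17 kg × (G/c²) = 3.386 × 10^-10 m

3.386 × 10^-10 m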